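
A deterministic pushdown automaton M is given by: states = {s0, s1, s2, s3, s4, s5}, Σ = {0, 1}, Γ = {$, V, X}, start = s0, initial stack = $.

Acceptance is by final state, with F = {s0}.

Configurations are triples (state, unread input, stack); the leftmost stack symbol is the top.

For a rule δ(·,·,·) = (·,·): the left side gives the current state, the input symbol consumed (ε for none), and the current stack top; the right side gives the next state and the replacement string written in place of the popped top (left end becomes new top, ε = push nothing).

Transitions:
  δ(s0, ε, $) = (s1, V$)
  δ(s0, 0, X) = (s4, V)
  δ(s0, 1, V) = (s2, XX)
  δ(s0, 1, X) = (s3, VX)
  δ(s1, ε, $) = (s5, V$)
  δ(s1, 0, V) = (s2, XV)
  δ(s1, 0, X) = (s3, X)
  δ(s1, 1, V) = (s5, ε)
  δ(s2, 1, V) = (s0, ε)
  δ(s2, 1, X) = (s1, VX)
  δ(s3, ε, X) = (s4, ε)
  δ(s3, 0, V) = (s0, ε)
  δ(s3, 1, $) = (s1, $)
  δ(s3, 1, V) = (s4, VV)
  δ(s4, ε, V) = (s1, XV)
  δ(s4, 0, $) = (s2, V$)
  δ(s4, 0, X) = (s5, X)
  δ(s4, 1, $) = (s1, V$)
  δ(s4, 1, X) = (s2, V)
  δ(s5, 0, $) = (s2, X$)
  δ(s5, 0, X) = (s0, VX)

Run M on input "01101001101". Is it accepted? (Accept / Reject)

Reject

(s0, 01101001101, $) ⊢ (s1, 01101001101, V$) ⊢ (s2, 1101001101, XV$) ⊢ (s1, 101001101, VXV$) ⊢ (s5, 01001101, XV$) ⊢ (s0, 1001101, VXV$) ⊢ (s2, 001101, XXXV$)
No transition applies at (s2, 001101, XXXV$); input not fully consumed.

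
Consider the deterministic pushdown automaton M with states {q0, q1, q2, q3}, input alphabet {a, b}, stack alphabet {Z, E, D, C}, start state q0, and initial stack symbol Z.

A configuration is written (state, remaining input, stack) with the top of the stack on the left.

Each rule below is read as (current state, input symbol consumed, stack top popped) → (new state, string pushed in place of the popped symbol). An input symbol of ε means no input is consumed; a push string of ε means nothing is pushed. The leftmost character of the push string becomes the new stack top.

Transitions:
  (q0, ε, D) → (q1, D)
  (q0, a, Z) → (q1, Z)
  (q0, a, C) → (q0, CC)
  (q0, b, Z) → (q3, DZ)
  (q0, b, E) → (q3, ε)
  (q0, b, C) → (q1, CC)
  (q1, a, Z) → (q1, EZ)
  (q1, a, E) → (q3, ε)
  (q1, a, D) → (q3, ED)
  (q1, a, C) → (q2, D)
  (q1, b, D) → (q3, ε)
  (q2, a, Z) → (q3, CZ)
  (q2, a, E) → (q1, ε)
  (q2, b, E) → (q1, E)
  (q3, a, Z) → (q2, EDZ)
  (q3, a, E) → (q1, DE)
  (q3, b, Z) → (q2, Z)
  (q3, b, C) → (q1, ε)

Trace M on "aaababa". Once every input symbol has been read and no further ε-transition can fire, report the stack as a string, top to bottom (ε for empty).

(q0, aaababa, Z)
  read a, top Z: go to q1, push Z → (q1, aababa, Z)
  read a, top Z: go to q1, push EZ → (q1, ababa, EZ)
  read a, top E: go to q3, push ε → (q3, baba, Z)
  read b, top Z: go to q2, push Z → (q2, aba, Z)
  read a, top Z: go to q3, push CZ → (q3, ba, CZ)
  read b, top C: go to q1, push ε → (q1, a, Z)
  read a, top Z: go to q1, push EZ → (q1, ε, EZ)
All input consumed in state q1 with stack EZ.

EZ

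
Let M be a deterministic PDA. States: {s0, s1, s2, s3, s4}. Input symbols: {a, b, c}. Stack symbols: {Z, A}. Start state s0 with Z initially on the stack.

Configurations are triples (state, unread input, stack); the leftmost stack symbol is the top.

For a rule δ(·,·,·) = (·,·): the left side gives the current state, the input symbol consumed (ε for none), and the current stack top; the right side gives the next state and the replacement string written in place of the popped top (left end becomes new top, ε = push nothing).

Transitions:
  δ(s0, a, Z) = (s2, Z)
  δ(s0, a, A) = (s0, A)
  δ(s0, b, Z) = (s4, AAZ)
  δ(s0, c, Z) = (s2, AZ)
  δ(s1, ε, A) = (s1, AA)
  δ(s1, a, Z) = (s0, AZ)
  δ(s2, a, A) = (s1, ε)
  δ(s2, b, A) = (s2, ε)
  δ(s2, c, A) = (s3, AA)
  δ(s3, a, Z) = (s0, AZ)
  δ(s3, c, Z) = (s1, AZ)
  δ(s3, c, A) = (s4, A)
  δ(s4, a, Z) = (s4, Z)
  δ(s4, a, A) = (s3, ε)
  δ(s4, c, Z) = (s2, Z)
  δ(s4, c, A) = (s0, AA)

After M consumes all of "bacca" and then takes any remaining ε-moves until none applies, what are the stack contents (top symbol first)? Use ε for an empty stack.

AAZ

(s0, bacca, Z)
  read b, top Z: go to s4, push AAZ → (s4, acca, AAZ)
  read a, top A: go to s3, push ε → (s3, cca, AZ)
  read c, top A: go to s4, push A → (s4, ca, AZ)
  read c, top A: go to s0, push AA → (s0, a, AAZ)
  read a, top A: go to s0, push A → (s0, ε, AAZ)
All input consumed in state s0 with stack AAZ.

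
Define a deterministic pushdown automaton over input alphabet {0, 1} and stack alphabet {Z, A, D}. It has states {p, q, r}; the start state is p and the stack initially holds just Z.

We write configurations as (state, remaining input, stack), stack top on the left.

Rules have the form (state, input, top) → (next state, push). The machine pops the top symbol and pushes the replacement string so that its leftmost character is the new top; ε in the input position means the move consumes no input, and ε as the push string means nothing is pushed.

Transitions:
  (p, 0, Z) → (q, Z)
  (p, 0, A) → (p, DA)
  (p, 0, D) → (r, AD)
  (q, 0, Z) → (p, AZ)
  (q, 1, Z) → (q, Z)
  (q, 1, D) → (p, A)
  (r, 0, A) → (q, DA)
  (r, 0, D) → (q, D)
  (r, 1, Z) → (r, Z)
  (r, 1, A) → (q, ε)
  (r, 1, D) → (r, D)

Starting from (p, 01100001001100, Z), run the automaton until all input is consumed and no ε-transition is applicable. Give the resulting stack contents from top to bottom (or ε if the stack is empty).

(p, 01100001001100, Z) ⊢ (q, 1100001001100, Z) ⊢ (q, 100001001100, Z) ⊢ (q, 00001001100, Z) ⊢ (p, 0001001100, AZ) ⊢ (p, 001001100, DAZ) ⊢ (r, 01001100, ADAZ) ⊢ (q, 1001100, DADAZ) ⊢ (p, 001100, AADAZ) ⊢ (p, 01100, DAADAZ) ⊢ (r, 1100, ADAADAZ) ⊢ (q, 100, DAADAZ) ⊢ (p, 00, AAADAZ) ⊢ (p, 0, DAAADAZ) ⊢ (r, ε, ADAAADAZ)
All input consumed in state r with stack ADAAADAZ.

ADAAADAZ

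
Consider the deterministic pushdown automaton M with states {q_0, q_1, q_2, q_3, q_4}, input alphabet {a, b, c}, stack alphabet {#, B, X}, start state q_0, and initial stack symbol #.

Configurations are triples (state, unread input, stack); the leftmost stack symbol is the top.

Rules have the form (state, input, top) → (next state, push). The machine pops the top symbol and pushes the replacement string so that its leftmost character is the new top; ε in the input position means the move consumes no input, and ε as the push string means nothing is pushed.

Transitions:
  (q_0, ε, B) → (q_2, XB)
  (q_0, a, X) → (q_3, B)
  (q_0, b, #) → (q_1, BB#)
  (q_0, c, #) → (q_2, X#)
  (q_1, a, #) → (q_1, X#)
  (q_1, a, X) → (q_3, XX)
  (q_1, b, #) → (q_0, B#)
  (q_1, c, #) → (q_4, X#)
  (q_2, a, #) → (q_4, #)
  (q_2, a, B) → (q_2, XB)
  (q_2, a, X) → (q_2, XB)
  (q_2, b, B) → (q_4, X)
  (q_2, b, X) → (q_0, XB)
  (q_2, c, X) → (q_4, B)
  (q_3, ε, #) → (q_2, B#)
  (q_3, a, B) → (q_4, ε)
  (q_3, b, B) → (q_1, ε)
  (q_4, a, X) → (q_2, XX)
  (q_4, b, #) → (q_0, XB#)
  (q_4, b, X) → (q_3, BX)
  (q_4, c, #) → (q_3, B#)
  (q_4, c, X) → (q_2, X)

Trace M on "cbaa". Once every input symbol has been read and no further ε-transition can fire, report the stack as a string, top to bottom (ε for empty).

B#

(q_0, cbaa, #)
  read c, top #: go to q_2, push X# → (q_2, baa, X#)
  read b, top X: go to q_0, push XB → (q_0, aa, XB#)
  read a, top X: go to q_3, push B → (q_3, a, BB#)
  read a, top B: go to q_4, push ε → (q_4, ε, B#)
All input consumed in state q_4 with stack B#.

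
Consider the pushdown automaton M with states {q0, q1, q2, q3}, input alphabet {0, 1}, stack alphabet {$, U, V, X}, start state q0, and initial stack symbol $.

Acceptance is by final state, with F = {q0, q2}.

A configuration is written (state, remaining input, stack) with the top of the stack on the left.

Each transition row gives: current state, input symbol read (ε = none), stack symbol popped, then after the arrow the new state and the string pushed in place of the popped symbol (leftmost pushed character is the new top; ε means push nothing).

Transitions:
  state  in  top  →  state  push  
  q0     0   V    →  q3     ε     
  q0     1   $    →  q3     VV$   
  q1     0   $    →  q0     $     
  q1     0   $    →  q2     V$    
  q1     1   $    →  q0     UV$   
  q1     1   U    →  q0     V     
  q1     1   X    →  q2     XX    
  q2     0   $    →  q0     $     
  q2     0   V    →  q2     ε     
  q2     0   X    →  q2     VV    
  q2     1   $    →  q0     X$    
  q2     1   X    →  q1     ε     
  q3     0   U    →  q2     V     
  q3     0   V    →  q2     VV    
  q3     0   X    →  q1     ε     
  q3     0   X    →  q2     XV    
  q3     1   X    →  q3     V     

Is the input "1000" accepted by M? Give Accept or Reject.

One accepting computation: (q0, 1000, $) ⊢ (q3, 000, VV$) ⊢ (q2, 00, VVV$) ⊢ (q2, 0, VV$) ⊢ (q2, ε, V$)
All input consumed and state q2 ∈ F.

Accept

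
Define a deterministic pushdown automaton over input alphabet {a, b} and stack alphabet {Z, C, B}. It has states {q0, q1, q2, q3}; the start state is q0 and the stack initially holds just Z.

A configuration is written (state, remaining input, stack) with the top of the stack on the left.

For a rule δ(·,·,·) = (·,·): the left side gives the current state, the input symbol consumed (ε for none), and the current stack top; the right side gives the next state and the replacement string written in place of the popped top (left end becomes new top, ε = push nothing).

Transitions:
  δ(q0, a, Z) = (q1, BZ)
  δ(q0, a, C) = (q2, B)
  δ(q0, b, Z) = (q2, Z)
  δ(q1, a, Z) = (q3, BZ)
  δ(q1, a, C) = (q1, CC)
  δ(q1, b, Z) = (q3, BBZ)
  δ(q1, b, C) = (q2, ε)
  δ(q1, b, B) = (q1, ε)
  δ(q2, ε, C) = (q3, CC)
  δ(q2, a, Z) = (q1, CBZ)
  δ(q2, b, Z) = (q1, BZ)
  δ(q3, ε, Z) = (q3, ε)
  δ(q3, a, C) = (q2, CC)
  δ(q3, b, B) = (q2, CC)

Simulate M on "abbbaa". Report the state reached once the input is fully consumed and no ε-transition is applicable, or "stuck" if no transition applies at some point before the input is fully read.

(q0, abbbaa, Z)
  read a, top Z: go to q1, push BZ → (q1, bbbaa, BZ)
  read b, top B: go to q1, push ε → (q1, bbaa, Z)
  read b, top Z: go to q3, push BBZ → (q3, baa, BBZ)
  read b, top B: go to q2, push CC → (q2, aa, CCBZ)
  ε-move, top C: go to q3, push CC → (q3, aa, CCCBZ)
  read a, top C: go to q2, push CC → (q2, a, CCCCBZ)
  ε-move, top C: go to q3, push CC → (q3, a, CCCCCBZ)
  read a, top C: go to q2, push CC → (q2, ε, CCCCCCBZ)
  ε-move, top C: go to q3, push CC → (q3, ε, CCCCCCCBZ)
All input consumed; M is in state q3.

q3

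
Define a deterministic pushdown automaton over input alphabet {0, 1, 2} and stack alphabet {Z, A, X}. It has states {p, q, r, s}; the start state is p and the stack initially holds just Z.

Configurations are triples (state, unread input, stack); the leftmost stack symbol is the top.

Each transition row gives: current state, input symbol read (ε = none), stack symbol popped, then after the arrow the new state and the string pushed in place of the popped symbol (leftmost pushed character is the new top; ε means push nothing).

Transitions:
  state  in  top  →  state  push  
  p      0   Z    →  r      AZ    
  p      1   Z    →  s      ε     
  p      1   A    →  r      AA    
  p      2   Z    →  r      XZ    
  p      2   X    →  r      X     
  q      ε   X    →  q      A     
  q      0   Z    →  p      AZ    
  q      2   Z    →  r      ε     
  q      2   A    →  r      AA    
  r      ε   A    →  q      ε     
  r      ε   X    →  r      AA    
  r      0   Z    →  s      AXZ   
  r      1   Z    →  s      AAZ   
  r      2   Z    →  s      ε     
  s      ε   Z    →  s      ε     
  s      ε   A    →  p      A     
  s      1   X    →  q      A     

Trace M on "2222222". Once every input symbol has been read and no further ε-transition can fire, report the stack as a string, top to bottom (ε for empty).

(p, 2222222, Z)
  read 2, top Z: go to r, push XZ → (r, 222222, XZ)
  ε-move, top X: go to r, push AA → (r, 222222, AAZ)
  ε-move, top A: go to q, push ε → (q, 222222, AZ)
  read 2, top A: go to r, push AA → (r, 22222, AAZ)
  ε-move, top A: go to q, push ε → (q, 22222, AZ)
  read 2, top A: go to r, push AA → (r, 2222, AAZ)
  ε-move, top A: go to q, push ε → (q, 2222, AZ)
  read 2, top A: go to r, push AA → (r, 222, AAZ)
  ε-move, top A: go to q, push ε → (q, 222, AZ)
  read 2, top A: go to r, push AA → (r, 22, AAZ)
  ε-move, top A: go to q, push ε → (q, 22, AZ)
  read 2, top A: go to r, push AA → (r, 2, AAZ)
  ε-move, top A: go to q, push ε → (q, 2, AZ)
  read 2, top A: go to r, push AA → (r, ε, AAZ)
  ε-move, top A: go to q, push ε → (q, ε, AZ)
All input consumed in state q with stack AZ.

AZ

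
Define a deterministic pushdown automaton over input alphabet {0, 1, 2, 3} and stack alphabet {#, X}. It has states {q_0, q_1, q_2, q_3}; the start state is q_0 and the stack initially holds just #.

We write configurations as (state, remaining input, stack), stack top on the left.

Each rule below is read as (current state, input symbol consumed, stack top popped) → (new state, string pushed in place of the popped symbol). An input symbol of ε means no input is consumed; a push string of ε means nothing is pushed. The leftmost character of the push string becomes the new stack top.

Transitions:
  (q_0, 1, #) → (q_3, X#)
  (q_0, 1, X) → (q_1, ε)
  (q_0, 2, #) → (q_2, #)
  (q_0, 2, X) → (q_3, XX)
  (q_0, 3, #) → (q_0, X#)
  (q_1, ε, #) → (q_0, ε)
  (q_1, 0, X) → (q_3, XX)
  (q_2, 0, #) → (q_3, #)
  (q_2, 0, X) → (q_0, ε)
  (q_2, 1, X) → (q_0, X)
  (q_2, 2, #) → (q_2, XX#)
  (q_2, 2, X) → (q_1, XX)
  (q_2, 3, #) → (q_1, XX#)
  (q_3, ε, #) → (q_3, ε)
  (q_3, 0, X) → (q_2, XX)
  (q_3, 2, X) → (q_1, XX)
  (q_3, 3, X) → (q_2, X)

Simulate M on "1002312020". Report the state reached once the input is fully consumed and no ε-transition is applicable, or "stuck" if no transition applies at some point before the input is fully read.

q_3

(q_0, 1002312020, #) ⊢ (q_3, 002312020, X#) ⊢ (q_2, 02312020, XX#) ⊢ (q_0, 2312020, X#) ⊢ (q_3, 312020, XX#) ⊢ (q_2, 12020, XX#) ⊢ (q_0, 2020, XX#) ⊢ (q_3, 020, XXX#) ⊢ (q_2, 20, XXXX#) ⊢ (q_1, 0, XXXXX#) ⊢ (q_3, ε, XXXXXX#)
All input consumed; M is in state q_3.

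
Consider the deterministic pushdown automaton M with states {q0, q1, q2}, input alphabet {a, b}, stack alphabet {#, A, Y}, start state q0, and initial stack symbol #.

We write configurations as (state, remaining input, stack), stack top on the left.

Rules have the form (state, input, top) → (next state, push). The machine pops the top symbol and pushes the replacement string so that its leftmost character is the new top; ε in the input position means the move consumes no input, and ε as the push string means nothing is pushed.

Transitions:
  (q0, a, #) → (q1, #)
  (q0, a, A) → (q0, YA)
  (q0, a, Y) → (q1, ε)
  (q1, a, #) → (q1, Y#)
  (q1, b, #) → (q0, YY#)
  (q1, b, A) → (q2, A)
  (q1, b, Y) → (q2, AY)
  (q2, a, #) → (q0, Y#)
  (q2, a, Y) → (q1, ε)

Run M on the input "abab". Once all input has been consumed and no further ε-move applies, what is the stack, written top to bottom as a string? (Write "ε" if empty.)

AY#

(q0, abab, #)
  read a, top #: go to q1, push # → (q1, bab, #)
  read b, top #: go to q0, push YY# → (q0, ab, YY#)
  read a, top Y: go to q1, push ε → (q1, b, Y#)
  read b, top Y: go to q2, push AY → (q2, ε, AY#)
All input consumed in state q2 with stack AY#.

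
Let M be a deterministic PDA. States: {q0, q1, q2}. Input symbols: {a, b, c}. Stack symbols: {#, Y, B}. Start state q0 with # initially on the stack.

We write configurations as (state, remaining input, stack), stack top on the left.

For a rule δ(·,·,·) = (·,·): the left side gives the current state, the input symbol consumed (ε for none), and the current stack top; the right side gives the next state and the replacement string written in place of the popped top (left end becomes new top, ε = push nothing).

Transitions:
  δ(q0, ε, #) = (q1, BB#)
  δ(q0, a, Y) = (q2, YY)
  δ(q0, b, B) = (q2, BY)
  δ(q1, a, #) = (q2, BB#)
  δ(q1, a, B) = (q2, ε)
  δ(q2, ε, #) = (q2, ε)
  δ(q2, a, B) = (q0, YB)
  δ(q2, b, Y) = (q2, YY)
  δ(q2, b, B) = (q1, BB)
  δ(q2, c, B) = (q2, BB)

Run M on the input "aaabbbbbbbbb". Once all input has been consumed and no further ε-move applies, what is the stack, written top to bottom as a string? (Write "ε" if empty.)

YYYYYYYYYYYB#

(q0, aaabbbbbbbbb, #)
  ε-move, top #: go to q1, push BB# → (q1, aaabbbbbbbbb, BB#)
  read a, top B: go to q2, push ε → (q2, aabbbbbbbbb, B#)
  read a, top B: go to q0, push YB → (q0, abbbbbbbbb, YB#)
  read a, top Y: go to q2, push YY → (q2, bbbbbbbbb, YYB#)
  read b, top Y: go to q2, push YY → (q2, bbbbbbbb, YYYB#)
  read b, top Y: go to q2, push YY → (q2, bbbbbbb, YYYYB#)
  read b, top Y: go to q2, push YY → (q2, bbbbbb, YYYYYB#)
  read b, top Y: go to q2, push YY → (q2, bbbbb, YYYYYYB#)
  read b, top Y: go to q2, push YY → (q2, bbbb, YYYYYYYB#)
  read b, top Y: go to q2, push YY → (q2, bbb, YYYYYYYYB#)
  read b, top Y: go to q2, push YY → (q2, bb, YYYYYYYYYB#)
  read b, top Y: go to q2, push YY → (q2, b, YYYYYYYYYYB#)
  read b, top Y: go to q2, push YY → (q2, ε, YYYYYYYYYYYB#)
All input consumed in state q2 with stack YYYYYYYYYYYB#.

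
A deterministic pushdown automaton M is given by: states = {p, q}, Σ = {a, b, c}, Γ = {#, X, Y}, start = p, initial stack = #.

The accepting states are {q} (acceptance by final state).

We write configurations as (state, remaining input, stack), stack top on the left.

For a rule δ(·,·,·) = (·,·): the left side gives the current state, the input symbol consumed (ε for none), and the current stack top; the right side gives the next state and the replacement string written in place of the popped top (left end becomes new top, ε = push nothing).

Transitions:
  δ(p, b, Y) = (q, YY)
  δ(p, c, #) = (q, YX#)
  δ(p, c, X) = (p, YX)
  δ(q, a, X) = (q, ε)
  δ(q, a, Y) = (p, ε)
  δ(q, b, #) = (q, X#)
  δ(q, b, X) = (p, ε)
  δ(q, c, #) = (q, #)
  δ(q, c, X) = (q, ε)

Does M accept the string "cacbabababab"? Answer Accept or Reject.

Accept

(p, cacbabababab, #) ⊢ (q, acbabababab, YX#) ⊢ (p, cbabababab, X#) ⊢ (p, babababab, YX#) ⊢ (q, abababab, YYX#) ⊢ (p, bababab, YX#) ⊢ (q, ababab, YYX#) ⊢ (p, babab, YX#) ⊢ (q, abab, YYX#) ⊢ (p, bab, YX#) ⊢ (q, ab, YYX#) ⊢ (p, b, YX#) ⊢ (q, ε, YYX#)
All input consumed; state q ∈ F.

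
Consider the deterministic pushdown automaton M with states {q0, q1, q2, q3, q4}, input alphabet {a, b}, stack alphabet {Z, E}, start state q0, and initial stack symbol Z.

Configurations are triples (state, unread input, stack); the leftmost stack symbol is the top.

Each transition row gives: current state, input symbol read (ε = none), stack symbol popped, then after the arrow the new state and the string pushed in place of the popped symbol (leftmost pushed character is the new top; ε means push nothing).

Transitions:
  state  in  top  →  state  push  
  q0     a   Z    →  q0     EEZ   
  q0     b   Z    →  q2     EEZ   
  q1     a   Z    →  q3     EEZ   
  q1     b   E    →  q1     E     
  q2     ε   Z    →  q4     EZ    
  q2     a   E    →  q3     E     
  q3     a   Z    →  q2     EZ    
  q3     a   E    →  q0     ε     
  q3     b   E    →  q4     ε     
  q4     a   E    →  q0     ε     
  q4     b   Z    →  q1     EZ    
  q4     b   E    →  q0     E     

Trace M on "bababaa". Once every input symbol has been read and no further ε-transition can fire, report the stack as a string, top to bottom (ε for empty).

EZ

(q0, bababaa, Z)
  read b, top Z: go to q2, push EEZ → (q2, ababaa, EEZ)
  read a, top E: go to q3, push E → (q3, babaa, EEZ)
  read b, top E: go to q4, push ε → (q4, abaa, EZ)
  read a, top E: go to q0, push ε → (q0, baa, Z)
  read b, top Z: go to q2, push EEZ → (q2, aa, EEZ)
  read a, top E: go to q3, push E → (q3, a, EEZ)
  read a, top E: go to q0, push ε → (q0, ε, EZ)
All input consumed in state q0 with stack EZ.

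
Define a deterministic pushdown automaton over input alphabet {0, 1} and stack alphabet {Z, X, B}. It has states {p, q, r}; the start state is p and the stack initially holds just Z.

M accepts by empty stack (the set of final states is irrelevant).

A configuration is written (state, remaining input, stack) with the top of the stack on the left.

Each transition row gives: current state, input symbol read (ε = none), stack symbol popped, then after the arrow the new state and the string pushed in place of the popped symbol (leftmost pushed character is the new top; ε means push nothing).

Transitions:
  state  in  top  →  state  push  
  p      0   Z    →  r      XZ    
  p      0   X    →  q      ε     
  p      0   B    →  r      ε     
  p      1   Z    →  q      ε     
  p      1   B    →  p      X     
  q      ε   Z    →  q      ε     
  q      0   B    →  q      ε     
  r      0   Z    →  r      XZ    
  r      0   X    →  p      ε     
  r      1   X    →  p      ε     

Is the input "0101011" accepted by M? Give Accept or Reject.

(p, 0101011, Z)
  read 0, top Z: go to r, push XZ → (r, 101011, XZ)
  read 1, top X: go to p, push ε → (p, 01011, Z)
  read 0, top Z: go to r, push XZ → (r, 1011, XZ)
  read 1, top X: go to p, push ε → (p, 011, Z)
  read 0, top Z: go to r, push XZ → (r, 11, XZ)
  read 1, top X: go to p, push ε → (p, 1, Z)
  read 1, top Z: go to q, push ε → (q, ε, ε)
All input consumed and the stack is empty.

Accept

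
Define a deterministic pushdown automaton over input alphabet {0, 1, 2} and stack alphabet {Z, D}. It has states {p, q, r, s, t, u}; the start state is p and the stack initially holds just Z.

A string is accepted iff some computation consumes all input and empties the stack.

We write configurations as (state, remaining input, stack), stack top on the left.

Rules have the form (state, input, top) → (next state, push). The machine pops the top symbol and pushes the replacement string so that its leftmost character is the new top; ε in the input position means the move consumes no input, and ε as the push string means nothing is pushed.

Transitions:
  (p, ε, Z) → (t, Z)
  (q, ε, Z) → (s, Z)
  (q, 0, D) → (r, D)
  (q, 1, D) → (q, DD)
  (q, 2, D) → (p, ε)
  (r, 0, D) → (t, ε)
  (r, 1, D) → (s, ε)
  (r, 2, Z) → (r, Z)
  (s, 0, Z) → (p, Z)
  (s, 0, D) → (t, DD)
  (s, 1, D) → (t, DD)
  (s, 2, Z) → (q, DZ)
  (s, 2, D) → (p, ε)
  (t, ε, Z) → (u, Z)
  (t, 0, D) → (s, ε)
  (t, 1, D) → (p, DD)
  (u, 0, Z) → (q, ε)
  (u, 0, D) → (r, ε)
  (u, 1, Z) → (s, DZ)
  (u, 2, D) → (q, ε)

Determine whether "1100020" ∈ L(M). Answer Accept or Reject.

Accept

(p, 1100020, Z) ⊢ (t, 1100020, Z) ⊢ (u, 1100020, Z) ⊢ (s, 100020, DZ) ⊢ (t, 00020, DDZ) ⊢ (s, 0020, DZ) ⊢ (t, 020, DDZ) ⊢ (s, 20, DZ) ⊢ (p, 0, Z) ⊢ (t, 0, Z) ⊢ (u, 0, Z) ⊢ (q, ε, ε)
All input consumed and the stack is empty.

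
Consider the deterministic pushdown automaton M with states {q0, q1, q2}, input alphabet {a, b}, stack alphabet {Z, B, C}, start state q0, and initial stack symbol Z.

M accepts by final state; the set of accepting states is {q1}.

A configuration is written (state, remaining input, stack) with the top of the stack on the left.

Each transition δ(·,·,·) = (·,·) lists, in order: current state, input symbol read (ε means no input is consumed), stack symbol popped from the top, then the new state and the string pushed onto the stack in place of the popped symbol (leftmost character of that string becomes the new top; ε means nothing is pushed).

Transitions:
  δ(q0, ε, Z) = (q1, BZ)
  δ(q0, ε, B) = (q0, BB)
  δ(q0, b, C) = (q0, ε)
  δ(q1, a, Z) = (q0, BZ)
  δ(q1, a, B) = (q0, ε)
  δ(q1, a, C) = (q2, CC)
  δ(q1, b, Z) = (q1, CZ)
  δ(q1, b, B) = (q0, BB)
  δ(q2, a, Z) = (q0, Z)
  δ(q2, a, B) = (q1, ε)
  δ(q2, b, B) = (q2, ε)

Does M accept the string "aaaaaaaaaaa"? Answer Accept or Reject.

(q0, aaaaaaaaaaa, Z)
  ε-move, top Z: go to q1, push BZ → (q1, aaaaaaaaaaa, BZ)
  read a, top B: go to q0, push ε → (q0, aaaaaaaaaa, Z)
  ε-move, top Z: go to q1, push BZ → (q1, aaaaaaaaaa, BZ)
  read a, top B: go to q0, push ε → (q0, aaaaaaaaa, Z)
  ε-move, top Z: go to q1, push BZ → (q1, aaaaaaaaa, BZ)
  read a, top B: go to q0, push ε → (q0, aaaaaaaa, Z)
  ε-move, top Z: go to q1, push BZ → (q1, aaaaaaaa, BZ)
  read a, top B: go to q0, push ε → (q0, aaaaaaa, Z)
  ε-move, top Z: go to q1, push BZ → (q1, aaaaaaa, BZ)
  read a, top B: go to q0, push ε → (q0, aaaaaa, Z)
  ε-move, top Z: go to q1, push BZ → (q1, aaaaaa, BZ)
  read a, top B: go to q0, push ε → (q0, aaaaa, Z)
  ε-move, top Z: go to q1, push BZ → (q1, aaaaa, BZ)
  read a, top B: go to q0, push ε → (q0, aaaa, Z)
  ε-move, top Z: go to q1, push BZ → (q1, aaaa, BZ)
  read a, top B: go to q0, push ε → (q0, aaa, Z)
  ε-move, top Z: go to q1, push BZ → (q1, aaa, BZ)
  read a, top B: go to q0, push ε → (q0, aa, Z)
  ε-move, top Z: go to q1, push BZ → (q1, aa, BZ)
  read a, top B: go to q0, push ε → (q0, a, Z)
  ε-move, top Z: go to q1, push BZ → (q1, a, BZ)
  read a, top B: go to q0, push ε → (q0, ε, Z)
  ε-move, top Z: go to q1, push BZ → (q1, ε, BZ)
All input consumed; state q1 ∈ F.

Accept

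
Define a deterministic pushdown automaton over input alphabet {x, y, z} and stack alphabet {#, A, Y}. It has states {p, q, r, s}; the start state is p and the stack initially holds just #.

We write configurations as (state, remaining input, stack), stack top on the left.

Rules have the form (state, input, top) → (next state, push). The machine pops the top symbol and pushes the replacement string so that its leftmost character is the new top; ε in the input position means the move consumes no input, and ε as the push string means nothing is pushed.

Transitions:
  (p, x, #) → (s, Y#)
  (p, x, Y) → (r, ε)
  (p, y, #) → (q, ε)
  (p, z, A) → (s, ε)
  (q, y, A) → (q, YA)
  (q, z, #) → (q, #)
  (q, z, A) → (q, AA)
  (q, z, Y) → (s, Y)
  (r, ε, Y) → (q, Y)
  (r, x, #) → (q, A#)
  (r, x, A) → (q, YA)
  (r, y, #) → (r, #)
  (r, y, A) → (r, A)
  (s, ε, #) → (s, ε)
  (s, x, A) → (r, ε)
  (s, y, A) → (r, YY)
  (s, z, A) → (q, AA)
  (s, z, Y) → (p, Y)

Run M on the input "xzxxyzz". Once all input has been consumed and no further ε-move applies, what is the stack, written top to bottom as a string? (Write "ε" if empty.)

(p, xzxxyzz, #) ⊢ (s, zxxyzz, Y#) ⊢ (p, xxyzz, Y#) ⊢ (r, xyzz, #) ⊢ (q, yzz, A#) ⊢ (q, zz, YA#) ⊢ (s, z, YA#) ⊢ (p, ε, YA#)
All input consumed in state p with stack YA#.

YA#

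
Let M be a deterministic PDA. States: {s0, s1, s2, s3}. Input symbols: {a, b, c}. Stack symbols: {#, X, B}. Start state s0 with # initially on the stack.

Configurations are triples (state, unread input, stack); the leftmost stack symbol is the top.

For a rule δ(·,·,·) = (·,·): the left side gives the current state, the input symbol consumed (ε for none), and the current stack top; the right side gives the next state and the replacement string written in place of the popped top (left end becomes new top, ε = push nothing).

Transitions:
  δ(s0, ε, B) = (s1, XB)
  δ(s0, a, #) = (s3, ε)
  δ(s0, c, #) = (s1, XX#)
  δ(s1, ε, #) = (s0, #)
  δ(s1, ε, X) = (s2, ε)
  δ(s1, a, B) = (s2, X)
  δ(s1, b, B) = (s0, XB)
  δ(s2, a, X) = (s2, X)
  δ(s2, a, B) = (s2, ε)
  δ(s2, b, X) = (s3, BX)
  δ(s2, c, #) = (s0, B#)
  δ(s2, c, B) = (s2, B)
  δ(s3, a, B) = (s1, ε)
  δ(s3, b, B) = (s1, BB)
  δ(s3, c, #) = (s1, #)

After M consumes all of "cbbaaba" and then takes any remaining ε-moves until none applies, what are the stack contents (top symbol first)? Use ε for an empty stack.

(s0, cbbaaba, #) ⊢ (s1, bbaaba, XX#) ⊢ (s2, bbaaba, X#) ⊢ (s3, baaba, BX#) ⊢ (s1, aaba, BBX#) ⊢ (s2, aba, XBX#) ⊢ (s2, ba, XBX#) ⊢ (s3, a, BXBX#) ⊢ (s1, ε, XBX#) ⊢ (s2, ε, BX#)
All input consumed in state s2 with stack BX#.

BX#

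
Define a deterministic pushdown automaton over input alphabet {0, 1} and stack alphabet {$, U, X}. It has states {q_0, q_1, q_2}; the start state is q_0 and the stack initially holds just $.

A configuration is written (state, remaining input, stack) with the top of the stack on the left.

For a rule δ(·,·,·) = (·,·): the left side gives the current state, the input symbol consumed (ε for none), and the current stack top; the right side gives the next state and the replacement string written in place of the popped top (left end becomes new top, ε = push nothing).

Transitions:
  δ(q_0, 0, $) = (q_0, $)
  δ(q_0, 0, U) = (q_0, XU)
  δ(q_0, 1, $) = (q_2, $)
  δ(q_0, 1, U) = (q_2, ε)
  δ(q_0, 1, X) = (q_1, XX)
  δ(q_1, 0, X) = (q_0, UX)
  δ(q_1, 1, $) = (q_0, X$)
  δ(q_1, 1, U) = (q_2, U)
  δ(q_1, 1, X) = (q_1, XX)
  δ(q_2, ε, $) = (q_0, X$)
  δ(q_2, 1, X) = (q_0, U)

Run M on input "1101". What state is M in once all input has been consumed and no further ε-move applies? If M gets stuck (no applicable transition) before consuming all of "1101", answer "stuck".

(q_0, 1101, $) ⊢ (q_2, 101, $) ⊢ (q_0, 101, X$) ⊢ (q_1, 01, XX$) ⊢ (q_0, 1, UXX$) ⊢ (q_2, ε, XX$)
All input consumed; M is in state q_2.

q_2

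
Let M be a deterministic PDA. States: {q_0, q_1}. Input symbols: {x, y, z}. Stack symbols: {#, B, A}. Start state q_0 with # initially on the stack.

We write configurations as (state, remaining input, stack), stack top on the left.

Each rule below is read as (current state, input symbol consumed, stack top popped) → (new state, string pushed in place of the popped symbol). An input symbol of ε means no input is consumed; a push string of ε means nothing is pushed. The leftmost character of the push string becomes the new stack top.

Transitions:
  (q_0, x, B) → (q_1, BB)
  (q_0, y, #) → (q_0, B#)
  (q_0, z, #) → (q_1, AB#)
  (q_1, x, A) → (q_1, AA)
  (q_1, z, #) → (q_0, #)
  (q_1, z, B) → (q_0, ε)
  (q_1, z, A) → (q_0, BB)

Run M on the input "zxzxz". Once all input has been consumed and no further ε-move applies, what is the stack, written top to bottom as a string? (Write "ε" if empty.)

BBAB#

(q_0, zxzxz, #)
  read z, top #: go to q_1, push AB# → (q_1, xzxz, AB#)
  read x, top A: go to q_1, push AA → (q_1, zxz, AAB#)
  read z, top A: go to q_0, push BB → (q_0, xz, BBAB#)
  read x, top B: go to q_1, push BB → (q_1, z, BBBAB#)
  read z, top B: go to q_0, push ε → (q_0, ε, BBAB#)
All input consumed in state q_0 with stack BBAB#.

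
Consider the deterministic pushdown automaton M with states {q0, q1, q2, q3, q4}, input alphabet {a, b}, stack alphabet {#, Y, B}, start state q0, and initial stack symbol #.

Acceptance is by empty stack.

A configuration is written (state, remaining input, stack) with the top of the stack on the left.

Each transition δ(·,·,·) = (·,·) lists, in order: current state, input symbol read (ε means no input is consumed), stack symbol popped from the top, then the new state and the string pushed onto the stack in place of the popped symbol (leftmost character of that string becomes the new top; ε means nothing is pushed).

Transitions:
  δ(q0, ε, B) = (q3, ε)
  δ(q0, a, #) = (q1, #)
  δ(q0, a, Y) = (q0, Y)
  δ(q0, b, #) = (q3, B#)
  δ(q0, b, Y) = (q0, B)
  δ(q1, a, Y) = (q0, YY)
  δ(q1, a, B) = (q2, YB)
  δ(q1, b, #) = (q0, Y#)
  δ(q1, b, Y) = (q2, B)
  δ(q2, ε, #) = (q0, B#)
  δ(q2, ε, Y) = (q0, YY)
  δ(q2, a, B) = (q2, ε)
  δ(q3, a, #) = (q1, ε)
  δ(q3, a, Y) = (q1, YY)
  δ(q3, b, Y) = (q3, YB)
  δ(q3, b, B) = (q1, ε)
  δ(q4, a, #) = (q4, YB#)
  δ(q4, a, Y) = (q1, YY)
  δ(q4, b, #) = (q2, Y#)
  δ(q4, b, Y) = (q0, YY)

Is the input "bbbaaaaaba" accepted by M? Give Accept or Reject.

Accept

(q0, bbbaaaaaba, #) ⊢ (q3, bbaaaaaba, B#) ⊢ (q1, baaaaaba, #) ⊢ (q0, aaaaaba, Y#) ⊢ (q0, aaaaba, Y#) ⊢ (q0, aaaba, Y#) ⊢ (q0, aaba, Y#) ⊢ (q0, aba, Y#) ⊢ (q0, ba, Y#) ⊢ (q0, a, B#) ⊢ (q3, a, #) ⊢ (q1, ε, ε)
All input consumed and the stack is empty.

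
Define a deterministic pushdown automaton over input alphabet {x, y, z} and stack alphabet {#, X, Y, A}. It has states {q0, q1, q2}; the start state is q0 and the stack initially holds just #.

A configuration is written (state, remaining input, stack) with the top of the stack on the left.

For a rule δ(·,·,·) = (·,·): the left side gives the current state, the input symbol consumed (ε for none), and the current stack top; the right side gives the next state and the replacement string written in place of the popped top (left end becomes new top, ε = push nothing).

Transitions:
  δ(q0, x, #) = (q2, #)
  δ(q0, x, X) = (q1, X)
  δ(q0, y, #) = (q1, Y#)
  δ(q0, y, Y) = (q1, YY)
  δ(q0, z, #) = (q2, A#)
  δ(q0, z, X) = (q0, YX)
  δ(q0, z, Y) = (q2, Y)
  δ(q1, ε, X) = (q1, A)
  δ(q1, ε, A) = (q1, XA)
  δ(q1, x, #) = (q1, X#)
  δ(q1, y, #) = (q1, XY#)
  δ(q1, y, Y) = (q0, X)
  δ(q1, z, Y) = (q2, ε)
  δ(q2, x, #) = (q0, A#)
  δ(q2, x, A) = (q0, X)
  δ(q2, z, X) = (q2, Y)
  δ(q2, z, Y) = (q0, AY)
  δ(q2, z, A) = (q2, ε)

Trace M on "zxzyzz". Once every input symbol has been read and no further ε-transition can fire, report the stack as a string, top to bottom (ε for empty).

AYX#

(q0, zxzyzz, #)
  read z, top #: go to q2, push A# → (q2, xzyzz, A#)
  read x, top A: go to q0, push X → (q0, zyzz, X#)
  read z, top X: go to q0, push YX → (q0, yzz, YX#)
  read y, top Y: go to q1, push YY → (q1, zz, YYX#)
  read z, top Y: go to q2, push ε → (q2, z, YX#)
  read z, top Y: go to q0, push AY → (q0, ε, AYX#)
All input consumed in state q0 with stack AYX#.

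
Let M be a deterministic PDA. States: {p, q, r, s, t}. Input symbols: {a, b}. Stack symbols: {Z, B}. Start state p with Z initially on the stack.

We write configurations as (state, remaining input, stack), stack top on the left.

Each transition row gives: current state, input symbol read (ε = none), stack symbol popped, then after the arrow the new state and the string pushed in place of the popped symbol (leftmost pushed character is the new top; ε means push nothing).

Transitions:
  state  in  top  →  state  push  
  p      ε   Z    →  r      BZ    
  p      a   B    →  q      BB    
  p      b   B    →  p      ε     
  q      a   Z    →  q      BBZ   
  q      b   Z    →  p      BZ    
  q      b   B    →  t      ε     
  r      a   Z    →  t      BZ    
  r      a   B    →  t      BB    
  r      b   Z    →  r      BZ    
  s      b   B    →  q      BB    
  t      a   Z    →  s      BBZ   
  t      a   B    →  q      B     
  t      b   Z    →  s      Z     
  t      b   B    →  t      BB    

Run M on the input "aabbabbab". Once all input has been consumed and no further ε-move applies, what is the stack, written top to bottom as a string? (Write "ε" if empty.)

BZ

(p, aabbabbab, Z) ⊢ (r, aabbabbab, BZ) ⊢ (t, abbabbab, BBZ) ⊢ (q, bbabbab, BBZ) ⊢ (t, babbab, BZ) ⊢ (t, abbab, BBZ) ⊢ (q, bbab, BBZ) ⊢ (t, bab, BZ) ⊢ (t, ab, BBZ) ⊢ (q, b, BBZ) ⊢ (t, ε, BZ)
All input consumed in state t with stack BZ.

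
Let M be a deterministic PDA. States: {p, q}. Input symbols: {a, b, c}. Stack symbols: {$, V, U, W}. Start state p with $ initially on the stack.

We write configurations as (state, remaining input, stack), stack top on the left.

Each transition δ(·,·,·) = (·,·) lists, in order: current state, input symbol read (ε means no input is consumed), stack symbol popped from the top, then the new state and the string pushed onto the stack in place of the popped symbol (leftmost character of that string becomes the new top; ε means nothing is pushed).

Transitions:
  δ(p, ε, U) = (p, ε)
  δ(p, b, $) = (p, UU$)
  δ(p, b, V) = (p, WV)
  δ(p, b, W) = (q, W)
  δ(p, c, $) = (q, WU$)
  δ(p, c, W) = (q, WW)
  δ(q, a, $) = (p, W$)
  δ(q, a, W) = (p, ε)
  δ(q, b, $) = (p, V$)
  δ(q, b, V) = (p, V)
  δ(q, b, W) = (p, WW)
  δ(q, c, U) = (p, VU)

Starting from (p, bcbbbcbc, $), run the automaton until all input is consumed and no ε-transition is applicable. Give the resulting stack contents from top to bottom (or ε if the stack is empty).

(p, bcbbbcbc, $)
  read b, top $: go to p, push UU$ → (p, cbbbcbc, UU$)
  ε-move, top U: go to p, push ε → (p, cbbbcbc, U$)
  ε-move, top U: go to p, push ε → (p, cbbbcbc, $)
  read c, top $: go to q, push WU$ → (q, bbbcbc, WU$)
  read b, top W: go to p, push WW → (p, bbcbc, WWU$)
  read b, top W: go to q, push W → (q, bcbc, WWU$)
  read b, top W: go to p, push WW → (p, cbc, WWWU$)
  read c, top W: go to q, push WW → (q, bc, WWWWU$)
  read b, top W: go to p, push WW → (p, c, WWWWWU$)
  read c, top W: go to q, push WW → (q, ε, WWWWWWU$)
All input consumed in state q with stack WWWWWWU$.

WWWWWWU$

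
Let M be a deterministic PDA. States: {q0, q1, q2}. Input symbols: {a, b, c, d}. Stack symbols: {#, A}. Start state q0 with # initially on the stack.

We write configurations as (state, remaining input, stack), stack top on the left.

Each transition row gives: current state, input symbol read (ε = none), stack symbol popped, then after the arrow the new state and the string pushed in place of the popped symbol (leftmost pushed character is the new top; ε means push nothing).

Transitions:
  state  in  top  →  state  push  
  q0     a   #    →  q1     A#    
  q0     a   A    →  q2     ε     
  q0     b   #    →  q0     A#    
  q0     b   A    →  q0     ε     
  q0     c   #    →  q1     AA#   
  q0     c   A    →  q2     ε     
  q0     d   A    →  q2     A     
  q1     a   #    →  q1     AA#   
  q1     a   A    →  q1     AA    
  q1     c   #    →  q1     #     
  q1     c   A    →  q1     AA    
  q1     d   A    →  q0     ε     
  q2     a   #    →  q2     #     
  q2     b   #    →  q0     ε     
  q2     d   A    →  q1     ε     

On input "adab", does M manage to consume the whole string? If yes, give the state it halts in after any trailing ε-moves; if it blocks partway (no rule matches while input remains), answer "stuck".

(q0, adab, #) ⊢ (q1, dab, A#) ⊢ (q0, ab, #) ⊢ (q1, b, A#)
No transition for (q1, b, top A); M blocks with input b remaining.

stuck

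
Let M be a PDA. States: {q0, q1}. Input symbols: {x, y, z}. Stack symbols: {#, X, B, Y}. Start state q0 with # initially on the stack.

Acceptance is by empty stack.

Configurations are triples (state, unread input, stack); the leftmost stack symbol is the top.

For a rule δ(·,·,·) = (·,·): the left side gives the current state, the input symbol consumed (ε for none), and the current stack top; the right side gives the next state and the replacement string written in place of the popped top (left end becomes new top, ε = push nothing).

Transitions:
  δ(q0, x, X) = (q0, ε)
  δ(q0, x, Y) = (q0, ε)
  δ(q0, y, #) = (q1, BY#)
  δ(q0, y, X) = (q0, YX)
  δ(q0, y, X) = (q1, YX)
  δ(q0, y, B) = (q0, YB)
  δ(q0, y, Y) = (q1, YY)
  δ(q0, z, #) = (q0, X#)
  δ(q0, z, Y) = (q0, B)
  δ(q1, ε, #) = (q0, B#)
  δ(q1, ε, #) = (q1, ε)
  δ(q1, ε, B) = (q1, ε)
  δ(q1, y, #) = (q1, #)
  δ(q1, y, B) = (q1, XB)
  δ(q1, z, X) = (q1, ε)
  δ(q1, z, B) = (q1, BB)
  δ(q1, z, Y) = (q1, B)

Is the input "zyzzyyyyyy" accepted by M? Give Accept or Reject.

Accept

One accepting computation: (q0, zyzzyyyyyy, #) ⊢ (q0, yzzyyyyyy, X#) ⊢ (q1, zzyyyyyy, YX#) ⊢ (q1, zyyyyyy, BX#) ⊢ (q1, zyyyyyy, X#) ⊢ (q1, yyyyyy, #) ⊢ (q1, yyyyy, #) ⊢ (q1, yyyy, #) ⊢ (q1, yyy, #) ⊢ (q1, yy, #) ⊢ (q1, y, #) ⊢ (q1, ε, #) ⊢ (q1, ε, ε)
All input consumed and the stack is empty.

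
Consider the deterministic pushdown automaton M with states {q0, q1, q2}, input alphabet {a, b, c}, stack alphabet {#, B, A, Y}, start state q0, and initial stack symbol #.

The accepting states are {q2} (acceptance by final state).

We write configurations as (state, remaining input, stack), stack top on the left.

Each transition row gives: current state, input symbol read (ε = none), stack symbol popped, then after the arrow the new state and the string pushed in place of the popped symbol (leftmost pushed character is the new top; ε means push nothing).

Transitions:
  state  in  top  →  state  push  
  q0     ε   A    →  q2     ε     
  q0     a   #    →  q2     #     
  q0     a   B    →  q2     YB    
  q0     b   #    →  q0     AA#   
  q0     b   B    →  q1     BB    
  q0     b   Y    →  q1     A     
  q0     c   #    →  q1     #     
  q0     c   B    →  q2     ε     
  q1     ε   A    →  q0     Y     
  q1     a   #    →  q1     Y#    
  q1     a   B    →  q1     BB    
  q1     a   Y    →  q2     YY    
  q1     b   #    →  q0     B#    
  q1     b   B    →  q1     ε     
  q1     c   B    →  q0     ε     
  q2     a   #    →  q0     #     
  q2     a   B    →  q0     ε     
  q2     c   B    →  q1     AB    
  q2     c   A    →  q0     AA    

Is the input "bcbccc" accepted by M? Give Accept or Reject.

(q0, bcbccc, #)
  read b, top #: go to q0, push AA# → (q0, cbccc, AA#)
  ε-move, top A: go to q2, push ε → (q2, cbccc, A#)
  read c, top A: go to q0, push AA → (q0, bccc, AA#)
  ε-move, top A: go to q2, push ε → (q2, bccc, A#)
No transition applies at (q2, bccc, A#); input not fully consumed.

Reject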